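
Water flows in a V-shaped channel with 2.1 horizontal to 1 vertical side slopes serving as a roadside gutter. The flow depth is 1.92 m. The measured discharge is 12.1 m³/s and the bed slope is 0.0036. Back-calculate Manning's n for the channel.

For a triangular section with side slope z = 2.1: A = zy² = 2.1×1.92² = 7.741 m²; P = 2y√(1+z²) = 2×1.92×2.326 = 8.932 m.
Hydraulic radius R = A/P = 7.741/8.932 = 0.8667 m.
Rearranging Manning's equation: n = (1/Q) A R^(2/3) S^(1/2) = (1/12.1) × 7.741 × 0.8667^(2/3) × √0.0036 = 0.0349.

n = 0.0349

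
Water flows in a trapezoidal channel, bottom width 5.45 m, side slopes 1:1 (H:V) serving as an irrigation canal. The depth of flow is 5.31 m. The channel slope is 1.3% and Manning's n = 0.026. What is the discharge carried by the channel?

Q = 497 m³/s

With bottom width b = 5.45 m and side slope z = 1: A = (b + zy)y = (5.45 + 1×5.31)×5.31 = 57.14 m²; P = b + 2y√(1+z²) = 5.45 + 2×5.31×1.414 = 20.47 m.
Hydraulic radius R = A/P = 57.14/20.47 = 2.791 m.
Manning's equation: Q = (1/n) A R^(2/3) S^(1/2) = (1/0.026) × 57.14 × 2.791^(2/3) × 0.013^(1/2) = 497 m³/s.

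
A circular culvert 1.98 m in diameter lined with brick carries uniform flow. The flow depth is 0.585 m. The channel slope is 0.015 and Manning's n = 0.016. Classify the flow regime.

supercritical

For a circular section of diameter D = 1.98 m at depth y = 0.585 m, the central angle is θ = 2 arccos(1 − 2y/D) = 2.299 rad. Then A = (D²/8)(θ − sin θ) = 0.7606 m² and P = Dθ/2 = 2.276 m.
Hydraulic radius R = A/P = 0.7606/2.276 = 0.3342 m.
V = (1/n) R^(2/3) √S = (1/0.016) × 0.3342^(2/3) × √0.015 = 3.687 m/s. Hydraulic depth D_h = A/T = 0.7606/1.807 = 0.421 m.
Froude number Fr = V/√(g·D_h) = 3.687/√(9.81×0.421) = 1.81, which is greater than 1, so the flow is supercritical.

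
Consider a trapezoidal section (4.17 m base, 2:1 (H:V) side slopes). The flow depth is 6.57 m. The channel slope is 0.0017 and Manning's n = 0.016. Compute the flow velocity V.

V = 5.81 m/s

With bottom width b = 4.17 m and side slope z = 2: A = (b + zy)y = (4.17 + 2×6.57)×6.57 = 113.7 m²; P = b + 2y√(1+z²) = 4.17 + 2×6.57×2.236 = 33.55 m.
Hydraulic radius R = A/P = 113.7/33.55 = 3.39 m.
From Manning's equation, V = (1/n) R^(2/3) S^(1/2) = (1/0.016) × 3.39^(2/3) × 0.0017^(1/2) = 5.81 m/s.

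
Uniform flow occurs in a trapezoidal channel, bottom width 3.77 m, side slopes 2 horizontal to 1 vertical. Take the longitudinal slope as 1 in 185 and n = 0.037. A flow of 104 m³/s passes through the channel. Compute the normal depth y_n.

Manning's equation rearranged: A R^(2/3) = nQ / (1·√S) = 0.037 × 104 / (√0.005405) = 52.34.
Try y = 3.8 m: A R^(2/3) = 70.42 — too large.
Try y = 3.32 m: A R^(2/3) = 52.2 — matches.

y_n = 3.32 m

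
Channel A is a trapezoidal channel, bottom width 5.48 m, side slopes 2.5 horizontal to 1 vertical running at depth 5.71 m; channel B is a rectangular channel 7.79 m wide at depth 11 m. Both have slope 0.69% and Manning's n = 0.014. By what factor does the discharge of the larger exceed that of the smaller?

1.39

Channel A: With bottom width b = 5.48 m and side slope z = 2.5: A = (b + zy)y = (5.48 + 2.5×5.71)×5.71 = 112.8 m²; P = b + 2y√(1+z²) = 5.48 + 2×5.71×2.693 = 36.23 m. Hydraulic radius R = A/P = 112.8/36.23 = 3.114 m. Q_A = (1/0.014)·112.8·3.114^(2/3)·√0.0069 = 1427 m³/s.
Channel B: Flow area A = b·y = 7.79 × 11 = 85.69 m². Wetted perimeter P = b + 2y = 7.79 + 2×11 = 29.79 m. Hydraulic radius R = A/P = 85.69/29.79 = 2.876 m. Q_B = (1/0.014)·85.69·2.876^(2/3)·√0.0069 = 1028 m³/s.
The larger discharge is 1427 m³/s and the smaller is 1028 m³/s; the ratio is 1.39.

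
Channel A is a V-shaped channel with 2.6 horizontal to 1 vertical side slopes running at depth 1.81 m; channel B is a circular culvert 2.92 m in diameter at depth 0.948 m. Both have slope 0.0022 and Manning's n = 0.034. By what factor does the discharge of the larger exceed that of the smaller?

6.15

Channel A: For a triangular section with side slope z = 2.6: A = zy² = 2.6×1.81² = 8.518 m²; P = 2y√(1+z²) = 2×1.81×2.786 = 10.08 m. Hydraulic radius R = A/P = 8.518/10.08 = 0.8447 m. Q_A = (1/0.034)·8.518·0.8447^(2/3)·√0.0022 = 10.5 m³/s.
Channel B: For a circular section of diameter D = 2.92 m at depth y = 0.948 m, the central angle is θ = 2 arccos(1 − 2y/D) = 2.425 rad. Then A = (D²/8)(θ − sin θ) = 1.885 m² and P = Dθ/2 = 3.54 m. Hydraulic radius R = A/P = 1.885/3.54 = 0.5323 m. Q_B = (1/0.034)·1.885·0.5323^(2/3)·√0.0022 = 1.707 m³/s.
The larger discharge is 10.5 m³/s and the smaller is 1.707 m³/s; the ratio is 6.15.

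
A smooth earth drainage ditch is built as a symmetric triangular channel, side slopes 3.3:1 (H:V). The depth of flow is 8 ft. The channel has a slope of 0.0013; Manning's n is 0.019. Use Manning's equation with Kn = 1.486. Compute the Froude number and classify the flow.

For a triangular section with side slope z = 3.3: A = zy² = 3.3×8² = 211.2 ft²; P = 2y√(1+z²) = 2×8×3.448 = 55.17 ft.
Hydraulic radius R = A/P = 211.2/55.17 = 3.828 ft.
V = (1.486/n) R^(2/3) √S = (1.486/0.019) × 3.828^(2/3) × √0.0013 = 6.901 ft/s. Hydraulic depth D_h = A/T = 211.2/52.8 = 4 ft.
Froude number Fr = V/√(g·D_h) = 6.901/√(32.2×4) = 0.608, which is less than 1, so the flow is subcritical.

subcritical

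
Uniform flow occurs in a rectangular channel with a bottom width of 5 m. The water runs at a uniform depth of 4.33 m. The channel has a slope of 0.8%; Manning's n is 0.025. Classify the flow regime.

Flow area A = b·y = 5 × 4.33 = 21.65 m². Wetted perimeter P = b + 2y = 5 + 2×4.33 = 13.66 m.
Hydraulic radius R = A/P = 21.65/13.66 = 1.585 m.
V = (1/n) R^(2/3) √S = (1/0.025) × 1.585^(2/3) × √0.008 = 4.863 m/s. Hydraulic depth D_h = A/T = 21.65/5 = 4.33 m.
Froude number Fr = V/√(g·D_h) = 4.863/√(9.81×4.33) = 0.746, which is less than 1, so the flow is subcritical.

subcritical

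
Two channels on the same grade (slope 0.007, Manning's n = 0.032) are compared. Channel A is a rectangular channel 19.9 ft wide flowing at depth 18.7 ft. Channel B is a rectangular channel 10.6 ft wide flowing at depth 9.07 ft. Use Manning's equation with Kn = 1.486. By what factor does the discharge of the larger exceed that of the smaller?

6.02

Channel A: Flow area A = b·y = 19.9 × 18.7 = 372.1 ft². Wetted perimeter P = b + 2y = 19.9 + 2×18.7 = 57.3 ft. Hydraulic radius R = A/P = 372.1/57.3 = 6.494 ft. Q_A = (1.486/0.032)·372.1·6.494^(2/3)·√0.007 = 5033 ft³/s.
Channel B: Flow area A = b·y = 10.6 × 9.07 = 96.14 ft². Wetted perimeter P = b + 2y = 10.6 + 2×9.07 = 28.74 ft. Hydraulic radius R = A/P = 96.14/28.74 = 3.345 ft. Q_B = (1.486/0.032)·96.14·3.345^(2/3)·√0.007 = 835.5 ft³/s.
The larger discharge is 5033 ft³/s and the smaller is 835.5 ft³/s; the ratio is 6.02.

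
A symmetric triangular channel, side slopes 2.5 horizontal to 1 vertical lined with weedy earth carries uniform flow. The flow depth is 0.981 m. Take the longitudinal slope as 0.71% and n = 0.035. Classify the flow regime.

subcritical

For a triangular section with side slope z = 2.5: A = zy² = 2.5×0.981² = 2.406 m²; P = 2y√(1+z²) = 2×0.981×2.693 = 5.283 m.
Hydraulic radius R = A/P = 2.406/5.283 = 0.4554 m.
V = (1/n) R^(2/3) √S = (1/0.035) × 0.4554^(2/3) × √0.0071 = 1.425 m/s. Hydraulic depth D_h = A/T = 2.406/4.905 = 0.4905 m.
Froude number Fr = V/√(g·D_h) = 1.425/√(9.81×0.4905) = 0.65, which is less than 1, so the flow is subcritical.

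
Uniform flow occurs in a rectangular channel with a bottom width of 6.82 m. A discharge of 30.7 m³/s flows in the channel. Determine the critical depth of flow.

For a rectangular channel, critical depth y_c = (q²/g)^(1/3) where q = Q/b = 30.7/6.82 = 4.501 m²/s.
So y_c = (4.501²/9.81)^(1/3) = 1.27 m.

y_c = 1.27 m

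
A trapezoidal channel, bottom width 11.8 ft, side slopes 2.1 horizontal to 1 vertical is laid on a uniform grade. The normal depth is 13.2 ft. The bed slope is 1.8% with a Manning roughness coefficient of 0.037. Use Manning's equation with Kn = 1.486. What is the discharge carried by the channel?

Q = 10400 ft³/s

With bottom width b = 11.8 ft and side slope z = 2.1: A = (b + zy)y = (11.8 + 2.1×13.2)×13.2 = 521.7 ft²; P = b + 2y√(1+z²) = 11.8 + 2×13.2×2.326 = 73.2 ft.
Hydraulic radius R = A/P = 521.7/73.2 = 7.126 ft.
Manning's equation: Q = (1.486/n) A R^(2/3) S^(1/2) = (1.486/0.037) × 521.7 × 7.126^(2/3) × 0.018^(1/2) = 10400 ft³/s.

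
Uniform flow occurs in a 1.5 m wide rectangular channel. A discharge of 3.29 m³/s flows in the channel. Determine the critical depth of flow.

For a rectangular channel, critical depth y_c = (q²/g)^(1/3) where q = Q/b = 3.29/1.5 = 2.193 m²/s.
So y_c = (2.193²/9.81)^(1/3) = 0.789 m.

y_c = 0.789 m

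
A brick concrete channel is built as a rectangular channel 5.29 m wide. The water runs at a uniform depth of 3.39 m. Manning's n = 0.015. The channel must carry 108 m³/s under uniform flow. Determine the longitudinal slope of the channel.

Flow area A = b·y = 5.29 × 3.39 = 17.93 m². Wetted perimeter P = b + 2y = 5.29 + 2×3.39 = 12.07 m.
Hydraulic radius R = A/P = 17.93/12.07 = 1.486 m.
From Manning's equation, S = [nQ / (1 A R^(2/3))]² = [0.015 × 108 / (1 × 17.93 × 1.486^(2/3))]² = 0.00481.

S = 0.00481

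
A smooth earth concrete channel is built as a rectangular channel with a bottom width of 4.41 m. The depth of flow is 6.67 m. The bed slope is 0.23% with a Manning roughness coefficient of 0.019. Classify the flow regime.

subcritical

Flow area A = b·y = 4.41 × 6.67 = 29.41 m². Wetted perimeter P = b + 2y = 4.41 + 2×6.67 = 17.75 m.
Hydraulic radius R = A/P = 29.41/17.75 = 1.657 m.
V = (1/n) R^(2/3) √S = (1/0.019) × 1.657^(2/3) × √0.0023 = 3.535 m/s. Hydraulic depth D_h = A/T = 29.41/4.41 = 6.67 m.
Froude number Fr = V/√(g·D_h) = 3.535/√(9.81×6.67) = 0.437, which is less than 1, so the flow is subcritical.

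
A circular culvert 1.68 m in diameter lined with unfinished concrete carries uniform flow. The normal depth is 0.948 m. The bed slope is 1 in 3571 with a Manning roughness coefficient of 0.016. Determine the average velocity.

V = 0.616 m/s

For a circular section of diameter D = 1.68 m at depth y = 0.948 m, the central angle is θ = 2 arccos(1 − 2y/D) = 3.399 rad. Then A = (D²/8)(θ − sin θ) = 1.289 m² and P = Dθ/2 = 2.856 m.
Hydraulic radius R = A/P = 1.289/2.856 = 0.4515 m.
From Manning's equation, V = (1/n) R^(2/3) S^(1/2) = (1/0.016) × 0.4515^(2/3) × 0.00028^(1/2) = 0.616 m/s.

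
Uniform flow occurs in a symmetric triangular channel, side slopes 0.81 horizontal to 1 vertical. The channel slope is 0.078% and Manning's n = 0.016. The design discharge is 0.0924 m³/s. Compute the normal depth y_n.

Manning's equation rearranged: A R^(2/3) = nQ / (1·√S) = 0.016 × 0.0924 / (√0.00078) = 0.05294.
Try y = 0.424 m: A R^(2/3) = 0.03802 — short.
Try y = 0.549 m: A R^(2/3) = 0.07573 — over.
Try y = 0.48 m: A R^(2/3) = 0.05293 — ≈ 0.05294.

y_n = 0.48 m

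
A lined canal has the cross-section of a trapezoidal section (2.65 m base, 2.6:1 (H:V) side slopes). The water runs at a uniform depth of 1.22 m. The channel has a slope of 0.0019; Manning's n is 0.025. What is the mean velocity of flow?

With bottom width b = 2.65 m and side slope z = 2.6: A = (b + zy)y = (2.65 + 2.6×1.22)×1.22 = 7.103 m²; P = b + 2y√(1+z²) = 2.65 + 2×1.22×2.786 = 9.447 m.
Hydraulic radius R = A/P = 7.103/9.447 = 0.7519 m.
From Manning's equation, V = (1/n) R^(2/3) S^(1/2) = (1/0.025) × 0.7519^(2/3) × 0.0019^(1/2) = 1.44 m/s.

V = 1.44 m/s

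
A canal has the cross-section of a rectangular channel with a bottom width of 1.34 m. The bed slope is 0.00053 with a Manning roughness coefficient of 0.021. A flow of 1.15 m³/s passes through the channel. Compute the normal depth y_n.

y_n = 1.34 m

Manning's equation rearranged: A R^(2/3) = nQ / (1·√S) = 0.021 × 1.15 / (√0.00053) = 1.049.
At y = 1.19 m: A R^(2/3) = 0.9065 — too small.
At y = 1.5 m: A R^(2/3) = 1.203 — too large.
At y = 1.34 m: A R^(2/3) = 1.049 — close enough.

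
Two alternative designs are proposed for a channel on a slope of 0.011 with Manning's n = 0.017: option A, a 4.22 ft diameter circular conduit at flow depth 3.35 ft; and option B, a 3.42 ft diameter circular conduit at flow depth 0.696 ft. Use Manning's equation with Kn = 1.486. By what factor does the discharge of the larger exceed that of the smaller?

Channel A: For a circular section of diameter D = 4.22 ft at depth y = 3.35 ft, the central angle is θ = 2 arccos(1 − 2y/D) = 4.398 rad. Then A = (D²/8)(θ − sin θ) = 11.91 ft² and P = Dθ/2 = 9.28 ft. Hydraulic radius R = A/P = 11.91/9.28 = 1.283 ft. Q_A = (1.486/0.017)·11.91·1.283^(2/3)·√0.011 = 128.9 ft³/s.
Channel B: For a circular section of diameter D = 3.42 ft at depth y = 0.696 ft, the central angle is θ = 2 arccos(1 − 2y/D) = 1.872 rad. Then A = (D²/8)(θ − sin θ) = 1.341 ft² and P = Dθ/2 = 3.201 ft. Hydraulic radius R = A/P = 1.341/3.201 = 0.4189 ft. Q_B = (1.486/0.017)·1.341·0.4189^(2/3)·√0.011 = 6.882 ft³/s.
The larger discharge is 128.9 ft³/s and the smaller is 6.882 ft³/s; the ratio is 18.7.

18.7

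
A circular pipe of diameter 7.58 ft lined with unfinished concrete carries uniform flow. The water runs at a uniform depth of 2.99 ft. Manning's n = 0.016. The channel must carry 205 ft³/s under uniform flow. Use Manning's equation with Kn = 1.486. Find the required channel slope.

S = 0.00946

For a circular section of diameter D = 7.58 ft at depth y = 2.99 ft, the central angle is θ = 2 arccos(1 − 2y/D) = 2.716 rad. Then A = (D²/8)(θ − sin θ) = 16.54 ft² and P = Dθ/2 = 10.29 ft.
Hydraulic radius R = A/P = 16.54/10.29 = 1.607 ft.
From Manning's equation, S = [nQ / (1.486 A R^(2/3))]² = [0.016 × 205 / (1.486 × 16.54 × 1.607^(2/3))]² = 0.00946.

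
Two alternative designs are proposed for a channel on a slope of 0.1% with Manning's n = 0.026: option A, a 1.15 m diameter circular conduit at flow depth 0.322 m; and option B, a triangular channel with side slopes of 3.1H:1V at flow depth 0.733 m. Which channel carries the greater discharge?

Channel A: For a circular section of diameter D = 1.15 m at depth y = 0.322 m, the central angle is θ = 2 arccos(1 − 2y/D) = 2.23 rad. Then A = (D²/8)(θ − sin θ) = 0.2381 m² and P = Dθ/2 = 1.282 m. Hydraulic radius R = A/P = 0.2381/1.282 = 0.1856 m. Q_A = (1/0.026)·0.2381·0.1856^(2/3)·√0.001 = 0.09423 m³/s.
Channel B: For a triangular section with side slope z = 3.1: A = zy² = 3.1×0.733² = 1.666 m²; P = 2y√(1+z²) = 2×0.733×3.257 = 4.775 m. Hydraulic radius R = A/P = 1.666/4.775 = 0.3488 m. Q_B = (1/0.026)·1.666·0.3488^(2/3)·√0.001 = 1.004 m³/s.
Q_A = 0.09423 m³/s vs Q_B = 1.004 m³/s, so channel B carries more.

channel B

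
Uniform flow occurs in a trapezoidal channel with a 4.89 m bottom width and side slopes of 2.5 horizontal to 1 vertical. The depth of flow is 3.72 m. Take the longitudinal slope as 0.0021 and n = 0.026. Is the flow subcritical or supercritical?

subcritical

With bottom width b = 4.89 m and side slope z = 2.5: A = (b + zy)y = (4.89 + 2.5×3.72)×3.72 = 52.79 m²; P = b + 2y√(1+z²) = 4.89 + 2×3.72×2.693 = 24.92 m.
Hydraulic radius R = A/P = 52.79/24.92 = 2.118 m.
V = (1/n) R^(2/3) √S = (1/0.026) × 2.118^(2/3) × √0.0021 = 2.907 m/s. Hydraulic depth D_h = A/T = 52.79/23.49 = 2.247 m.
Froude number Fr = V/√(g·D_h) = 2.907/√(9.81×2.247) = 0.619, which is less than 1, so the flow is subcritical.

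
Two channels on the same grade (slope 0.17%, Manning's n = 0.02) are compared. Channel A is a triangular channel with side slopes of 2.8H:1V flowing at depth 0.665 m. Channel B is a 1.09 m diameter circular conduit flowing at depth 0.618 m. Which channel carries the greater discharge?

Channel A: For a triangular section with side slope z = 2.8: A = zy² = 2.8×0.665² = 1.238 m²; P = 2y√(1+z²) = 2×0.665×2.973 = 3.954 m. Hydraulic radius R = A/P = 1.238/3.954 = 0.3131 m. Q_A = (1/0.02)·1.238·0.3131^(2/3)·√0.0017 = 1.177 m³/s.
Channel B: For a circular section of diameter D = 1.09 m at depth y = 0.618 m, the central angle is θ = 2 arccos(1 − 2y/D) = 3.41 rad. Then A = (D²/8)(θ − sin θ) = 0.5459 m² and P = Dθ/2 = 1.859 m. Hydraulic radius R = A/P = 0.5459/1.859 = 0.2937 m. Q_B = (1/0.02)·0.5459·0.2937^(2/3)·√0.0017 = 0.4973 m³/s.
Q_A = 1.177 m³/s vs Q_B = 0.4973 m³/s, so channel A carries more.

channel A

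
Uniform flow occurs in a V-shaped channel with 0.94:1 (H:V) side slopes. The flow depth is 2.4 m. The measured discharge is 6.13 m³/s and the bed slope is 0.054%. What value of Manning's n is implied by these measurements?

For a triangular section with side slope z = 0.94: A = zy² = 0.94×2.4² = 5.414 m²; P = 2y√(1+z²) = 2×2.4×1.372 = 6.588 m.
Hydraulic radius R = A/P = 5.414/6.588 = 0.8219 m.
Rearranging Manning's equation: n = (1/Q) A R^(2/3) S^(1/2) = (1/6.13) × 5.414 × 0.8219^(2/3) × √0.00054 = 0.018.

n = 0.018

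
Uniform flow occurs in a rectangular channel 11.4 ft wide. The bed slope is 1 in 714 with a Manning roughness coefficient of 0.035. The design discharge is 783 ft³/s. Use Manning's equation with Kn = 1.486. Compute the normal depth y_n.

y_n = 16.5 ft

Manning's equation rearranged: A R^(2/3) = nQ / (1.486·√S) = 0.035 × 783 / (1.486 × √0.001401) = 492.8.
Try y = 12.6 ft: A R^(2/3) = 357.4 — short.
Try y = 20.9 ft: A R^(2/3) = 647.4 — over.
Try y = 16.5 ft: A R^(2/3) = 492.5 — matches.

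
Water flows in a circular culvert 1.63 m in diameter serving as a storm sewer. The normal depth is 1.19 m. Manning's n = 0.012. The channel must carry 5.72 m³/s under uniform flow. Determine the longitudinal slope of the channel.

S = 0.00459

For a circular section of diameter D = 1.63 m at depth y = 1.19 m, the central angle is θ = 2 arccos(1 − 2y/D) = 4.098 rad. Then A = (D²/8)(θ − sin θ) = 1.632 m² and P = Dθ/2 = 3.34 m.
Hydraulic radius R = A/P = 1.632/3.34 = 0.4887 m.
From Manning's equation, S = [nQ / (1 A R^(2/3))]² = [0.012 × 5.72 / (1 × 1.632 × 0.4887^(2/3))]² = 0.00459.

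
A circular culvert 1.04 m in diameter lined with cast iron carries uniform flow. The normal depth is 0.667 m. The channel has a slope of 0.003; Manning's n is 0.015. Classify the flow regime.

subcritical

For a circular section of diameter D = 1.04 m at depth y = 0.667 m, the central angle is θ = 2 arccos(1 − 2y/D) = 3.715 rad. Then A = (D²/8)(θ − sin θ) = 0.5756 m² and P = Dθ/2 = 1.932 m.
Hydraulic radius R = A/P = 0.5756/1.932 = 0.298 m.
V = (1/n) R^(2/3) √S = (1/0.015) × 0.298^(2/3) × √0.003 = 1.629 m/s. Hydraulic depth D_h = A/T = 0.5756/0.9976 = 0.577 m.
Froude number Fr = V/√(g·D_h) = 1.629/√(9.81×0.577) = 0.685, which is less than 1, so the flow is subcritical.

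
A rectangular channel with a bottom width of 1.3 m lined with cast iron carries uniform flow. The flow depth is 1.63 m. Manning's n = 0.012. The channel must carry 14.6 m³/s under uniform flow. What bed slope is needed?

Flow area A = b·y = 1.3 × 1.63 = 2.119 m². Wetted perimeter P = b + 2y = 1.3 + 2×1.63 = 4.56 m.
Hydraulic radius R = A/P = 2.119/4.56 = 0.4647 m.
From Manning's equation, S = [nQ / (1 A R^(2/3))]² = [0.012 × 14.6 / (1 × 2.119 × 0.4647^(2/3))]² = 0.019.

S = 0.019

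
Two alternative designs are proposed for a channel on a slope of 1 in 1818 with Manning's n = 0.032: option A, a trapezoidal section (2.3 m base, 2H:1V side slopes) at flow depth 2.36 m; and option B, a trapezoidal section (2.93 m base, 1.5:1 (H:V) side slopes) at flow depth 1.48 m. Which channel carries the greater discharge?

Channel A: With bottom width b = 2.3 m and side slope z = 2: A = (b + zy)y = (2.3 + 2×2.36)×2.36 = 16.57 m²; P = b + 2y√(1+z²) = 2.3 + 2×2.36×2.236 = 12.85 m. Hydraulic radius R = A/P = 16.57/12.85 = 1.289 m. Q_A = (1/0.032)·16.57·1.289^(2/3)·√0.0005501 = 14.38 m³/s.
Channel B: With bottom width b = 2.93 m and side slope z = 1.5: A = (b + zy)y = (2.93 + 1.5×1.48)×1.48 = 7.622 m²; P = b + 2y√(1+z²) = 2.93 + 2×1.48×1.803 = 8.266 m. Hydraulic radius R = A/P = 7.622/8.266 = 0.9221 m. Q_B = (1/0.032)·7.622·0.9221^(2/3)·√0.0005501 = 5.292 m³/s.
Q_A = 14.38 m³/s vs Q_B = 5.292 m³/s, so channel A carries more.

channel A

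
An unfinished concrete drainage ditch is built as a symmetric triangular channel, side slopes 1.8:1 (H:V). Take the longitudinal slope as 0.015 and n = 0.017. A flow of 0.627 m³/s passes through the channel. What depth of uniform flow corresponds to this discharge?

y_n = 0.395 m

Manning's equation rearranged: A R^(2/3) = nQ / (1·√S) = 0.017 × 0.627 / (√0.015) = 0.08703.
Try y = 0.351 m: A R^(2/3) = 0.06355 — short.
Try y = 0.452 m: A R^(2/3) = 0.1247 — over.
Try y = 0.395 m: A R^(2/3) = 0.08708 — matches.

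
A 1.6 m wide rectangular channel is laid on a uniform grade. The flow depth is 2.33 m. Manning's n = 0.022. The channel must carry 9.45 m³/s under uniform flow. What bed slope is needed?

S = 0.00621

Flow area A = b·y = 1.6 × 2.33 = 3.728 m². Wetted perimeter P = b + 2y = 1.6 + 2×2.33 = 6.26 m.
Hydraulic radius R = A/P = 3.728/6.26 = 0.5955 m.
From Manning's equation, S = [nQ / (1 A R^(2/3))]² = [0.022 × 9.45 / (1 × 3.728 × 0.5955^(2/3))]² = 0.00621.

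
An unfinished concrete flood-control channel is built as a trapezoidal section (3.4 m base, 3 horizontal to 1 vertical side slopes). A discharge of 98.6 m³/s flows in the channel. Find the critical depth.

y_c = 2.44 m

At critical depth, Q² T / (g A³) = 1, i.e. A³/T = Q²/g = 98.6²/9.81 = 991.
At y = 2.78 m: A³/T = 1731 — too large.
At y = 2.44 m: A³/T = 992 — close enough.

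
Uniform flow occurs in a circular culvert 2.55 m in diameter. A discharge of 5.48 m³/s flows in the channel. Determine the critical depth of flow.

y_c = 1.05 m

At critical depth, Q² T / (g A³) = 1, i.e. A³/T = Q²/g = 5.48²/9.81 = 3.061.
Try y = 1.19 m: A³/T = 5.016 — too large.
Try y = 0.817 m: A³/T = 1.181 — too small.
Try y = 1.05 m: A³/T = 3.106 — matches.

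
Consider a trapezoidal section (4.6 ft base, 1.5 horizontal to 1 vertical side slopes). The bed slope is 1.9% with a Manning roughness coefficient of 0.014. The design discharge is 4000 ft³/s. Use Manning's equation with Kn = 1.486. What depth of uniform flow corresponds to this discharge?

y_n = 7.34 ft

Manning's equation rearranged: A R^(2/3) = nQ / (1.486·√S) = 0.014 × 4000 / (1.486 × √0.019) = 273.4.
Trying y = 5.82 ft: A R^(2/3) = 162.5 — low.
Trying y = 7.34 ft: A R^(2/3) = 273.5 — matches.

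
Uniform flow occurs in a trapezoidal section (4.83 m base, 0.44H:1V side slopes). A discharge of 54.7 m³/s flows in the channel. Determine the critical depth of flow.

At critical depth, Q² T / (g A³) = 1, i.e. A³/T = Q²/g = 54.7²/9.81 = 305.
Try y = 2.7 m: A³/T = 595.3 — too large.
Try y = 1.84 m: A³/T = 173.3 — too small.
Try y = 2.2 m: A³/T = 306.7 — ≈ 305.

y_c = 2.2 m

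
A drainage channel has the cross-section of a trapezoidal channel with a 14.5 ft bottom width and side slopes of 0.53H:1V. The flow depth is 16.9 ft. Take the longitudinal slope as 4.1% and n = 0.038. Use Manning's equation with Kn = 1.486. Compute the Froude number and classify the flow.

With bottom width b = 14.5 ft and side slope z = 0.53: A = (b + zy)y = (14.5 + 0.53×16.9)×16.9 = 396.4 ft²; P = b + 2y√(1+z²) = 14.5 + 2×16.9×1.132 = 52.75 ft.
Hydraulic radius R = A/P = 396.4/52.75 = 7.515 ft.
V = (1.486/n) R^(2/3) √S = (1.486/0.038) × 7.515^(2/3) × √0.041 = 30.38 ft/s. Hydraulic depth D_h = A/T = 396.4/32.41 = 12.23 ft.
Froude number Fr = V/√(g·D_h) = 30.38/√(32.2×12.23) = 1.53, which is greater than 1, so the flow is supercritical.

supercritical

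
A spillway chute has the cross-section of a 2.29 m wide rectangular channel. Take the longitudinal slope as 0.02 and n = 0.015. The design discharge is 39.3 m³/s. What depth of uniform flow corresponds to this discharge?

Manning's equation rearranged: A R^(2/3) = nQ / (1·√S) = 0.015 × 39.3 / (√0.02) = 4.168.
Try y = 1.5 m: A R^(2/3) = 2.576 — too small.
Try y = 2.57 m: A R^(2/3) = 5.038 — too large.
Try y = 2.2 m: A R^(2/3) = 4.17 — ≈ 4.168.

y_n = 2.2 m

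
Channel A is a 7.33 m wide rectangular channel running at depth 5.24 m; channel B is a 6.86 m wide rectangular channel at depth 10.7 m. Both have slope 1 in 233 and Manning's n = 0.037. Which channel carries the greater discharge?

Channel A: Flow area A = b·y = 7.33 × 5.24 = 38.41 m². Wetted perimeter P = b + 2y = 7.33 + 2×5.24 = 17.81 m. Hydraulic radius R = A/P = 38.41/17.81 = 2.157 m. Q_A = (1/0.037)·38.41·2.157^(2/3)·√0.004292 = 113.5 m³/s.
Channel B: Flow area A = b·y = 6.86 × 10.7 = 73.4 m². Wetted perimeter P = b + 2y = 6.86 + 2×10.7 = 28.26 m. Hydraulic radius R = A/P = 73.4/28.26 = 2.597 m. Q_B = (1/0.037)·73.4·2.597^(2/3)·√0.004292 = 245.6 m³/s.
Q_A = 113.5 m³/s vs Q_B = 245.6 m³/s, so channel B carries more.

channel B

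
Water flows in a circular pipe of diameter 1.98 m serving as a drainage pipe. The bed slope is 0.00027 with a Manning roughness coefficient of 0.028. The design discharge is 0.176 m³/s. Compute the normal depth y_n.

Manning's equation rearranged: A R^(2/3) = nQ / (1·√S) = 0.028 × 0.176 / (√0.00027) = 0.2999.
Try y = 0.365 m: A R^(2/3) = 0.143 — too small.
Try y = 0.603 m: A R^(2/3) = 0.3884 — too large.
Try y = 0.528 m: A R^(2/3) = 0.2998 — ≈ 0.2999.

y_n = 0.528 m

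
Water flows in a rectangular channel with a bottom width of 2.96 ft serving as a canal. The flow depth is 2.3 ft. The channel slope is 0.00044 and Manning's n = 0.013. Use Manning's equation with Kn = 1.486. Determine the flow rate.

Q = 15.2 ft³/s

Flow area A = b·y = 2.96 × 2.3 = 6.808 ft². Wetted perimeter P = b + 2y = 2.96 + 2×2.3 = 7.56 ft.
Hydraulic radius R = A/P = 6.808/7.56 = 0.9005 ft.
Manning's equation: Q = (1.486/n) A R^(2/3) S^(1/2) = (1.486/0.013) × 6.808 × 0.9005^(2/3) × 0.00044^(1/2) = 15.2 ft³/s.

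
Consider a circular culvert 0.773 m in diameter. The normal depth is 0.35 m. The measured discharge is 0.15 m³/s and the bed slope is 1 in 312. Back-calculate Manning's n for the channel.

n = 0.0249

For a circular section of diameter D = 0.773 m at depth y = 0.35 m, the central angle is θ = 2 arccos(1 − 2y/D) = 2.952 rad. Then A = (D²/8)(θ − sin θ) = 0.2065 m² and P = Dθ/2 = 1.141 m.
Hydraulic radius R = A/P = 0.2065/1.141 = 0.1809 m.
Rearranging Manning's equation: n = (1/Q) A R^(2/3) S^(1/2) = (1/0.15) × 0.2065 × 0.1809^(2/3) × √0.003205 = 0.0249.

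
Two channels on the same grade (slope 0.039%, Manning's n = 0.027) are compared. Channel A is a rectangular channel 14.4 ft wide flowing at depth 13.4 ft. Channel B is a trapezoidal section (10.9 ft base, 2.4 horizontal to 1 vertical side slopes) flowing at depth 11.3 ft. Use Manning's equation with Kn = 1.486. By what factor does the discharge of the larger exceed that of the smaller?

2.67

Channel A: Flow area A = b·y = 14.4 × 13.4 = 193 ft². Wetted perimeter P = b + 2y = 14.4 + 2×13.4 = 41.2 ft. Hydraulic radius R = A/P = 193/41.2 = 4.683 ft. Q_A = (1.486/0.027)·193·4.683^(2/3)·√0.00039 = 587.1 ft³/s.
Channel B: With bottom width b = 10.9 ft and side slope z = 2.4: A = (b + zy)y = (10.9 + 2.4×11.3)×11.3 = 429.6 ft²; P = b + 2y√(1+z²) = 10.9 + 2×11.3×2.6 = 69.66 ft. Hydraulic radius R = A/P = 429.6/69.66 = 6.167 ft. Q_B = (1.486/0.027)·429.6·6.167^(2/3)·√0.00039 = 1570 ft³/s.
The larger discharge is 1570 ft³/s and the smaller is 587.1 ft³/s; the ratio is 2.67.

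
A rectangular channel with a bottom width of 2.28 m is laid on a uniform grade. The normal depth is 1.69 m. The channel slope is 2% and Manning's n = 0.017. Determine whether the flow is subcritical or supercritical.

Flow area A = b·y = 2.28 × 1.69 = 3.853 m². Wetted perimeter P = b + 2y = 2.28 + 2×1.69 = 5.66 m.
Hydraulic radius R = A/P = 3.853/5.66 = 0.6808 m.
V = (1/n) R^(2/3) √S = (1/0.017) × 0.6808^(2/3) × √0.02 = 6.438 m/s. Hydraulic depth D_h = A/T = 3.853/2.28 = 1.69 m.
Froude number Fr = V/√(g·D_h) = 6.438/√(9.81×1.69) = 1.58, which is greater than 1, so the flow is supercritical.

supercritical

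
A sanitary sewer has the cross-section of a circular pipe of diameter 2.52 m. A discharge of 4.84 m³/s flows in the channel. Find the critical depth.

y_c = 0.984 m

At critical depth, Q² T / (g A³) = 1, i.e. A³/T = Q²/g = 4.84²/9.81 = 2.388.
Trying y = 1.14 m: A³/T = 4.198 — high.
Trying y = 0.766 m: A³/T = 0.908 — low.
Trying y = 0.984 m: A³/T = 2.387 — close enough.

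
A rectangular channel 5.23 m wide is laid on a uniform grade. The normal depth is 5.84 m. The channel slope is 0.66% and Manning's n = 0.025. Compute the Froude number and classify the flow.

Flow area A = b·y = 5.23 × 5.84 = 30.54 m². Wetted perimeter P = b + 2y = 5.23 + 2×5.84 = 16.91 m.
Hydraulic radius R = A/P = 30.54/16.91 = 1.806 m.
V = (1/n) R^(2/3) √S = (1/0.025) × 1.806^(2/3) × √0.0066 = 4.82 m/s. Hydraulic depth D_h = A/T = 30.54/5.23 = 5.84 m.
Froude number Fr = V/√(g·D_h) = 4.82/√(9.81×5.84) = 0.637, which is less than 1, so the flow is subcritical.

subcritical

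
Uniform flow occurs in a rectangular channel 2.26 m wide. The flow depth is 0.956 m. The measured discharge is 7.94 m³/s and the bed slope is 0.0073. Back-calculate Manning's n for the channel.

n = 0.015

Flow area A = b·y = 2.26 × 0.956 = 2.161 m². Wetted perimeter P = b + 2y = 2.26 + 2×0.956 = 4.172 m.
Hydraulic radius R = A/P = 2.161/4.172 = 0.5179 m.
Rearranging Manning's equation: n = (1/Q) A R^(2/3) S^(1/2) = (1/7.94) × 2.161 × 0.5179^(2/3) × √0.0073 = 0.015.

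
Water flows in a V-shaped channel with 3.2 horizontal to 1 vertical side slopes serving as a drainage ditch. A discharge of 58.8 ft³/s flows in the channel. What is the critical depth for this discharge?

y_c = 1.84 ft

At critical depth, Q² T / (g A³) = 1, i.e. A³/T = Q²/g = 58.8²/32.2 = 107.4.
Trying y = 2.28 ft: A³/T = 315.5 — high.
Trying y = 1.55 ft: A³/T = 45.81 — low.
Trying y = 1.84 ft: A³/T = 108 — close enough.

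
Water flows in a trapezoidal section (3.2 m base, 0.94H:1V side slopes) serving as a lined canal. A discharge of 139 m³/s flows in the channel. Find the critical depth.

y_c = 3.98 m

At critical depth, Q² T / (g A³) = 1, i.e. A³/T = Q²/g = 139²/9.81 = 1970.
Try y = 3.53 m: A³/T = 1238 — too small.
Try y = 3.98 m: A³/T = 1974 — close enough.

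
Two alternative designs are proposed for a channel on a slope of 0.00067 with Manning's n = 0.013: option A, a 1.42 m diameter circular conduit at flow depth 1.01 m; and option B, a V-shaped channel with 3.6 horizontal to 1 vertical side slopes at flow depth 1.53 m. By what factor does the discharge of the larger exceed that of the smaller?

Channel A: For a circular section of diameter D = 1.42 m at depth y = 1.01 m, the central angle is θ = 2 arccos(1 − 2y/D) = 4.014 rad. Then A = (D²/8)(θ − sin θ) = 1.205 m² and P = Dθ/2 = 2.85 m. Hydraulic radius R = A/P = 1.205/2.85 = 0.4227 m. Q_A = (1/0.013)·1.205·0.4227^(2/3)·√0.00067 = 1.351 m³/s.
Channel B: For a triangular section with side slope z = 3.6: A = zy² = 3.6×1.53² = 8.427 m²; P = 2y√(1+z²) = 2×1.53×3.736 = 11.43 m. Hydraulic radius R = A/P = 8.427/11.43 = 0.7371 m. Q_B = (1/0.013)·8.427·0.7371^(2/3)·√0.00067 = 13.69 m³/s.
The larger discharge is 13.69 m³/s and the smaller is 1.351 m³/s; the ratio is 10.1.

10.1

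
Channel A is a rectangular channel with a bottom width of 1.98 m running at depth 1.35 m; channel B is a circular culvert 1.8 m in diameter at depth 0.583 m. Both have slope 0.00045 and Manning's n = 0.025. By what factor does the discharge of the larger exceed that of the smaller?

5.43

Channel A: Flow area A = b·y = 1.98 × 1.35 = 2.673 m². Wetted perimeter P = b + 2y = 1.98 + 2×1.35 = 4.68 m. Hydraulic radius R = A/P = 2.673/4.68 = 0.5712 m. Q_A = (1/0.025)·2.673·0.5712^(2/3)·√0.00045 = 1.561 m³/s.
Channel B: For a circular section of diameter D = 1.8 m at depth y = 0.583 m, the central angle is θ = 2 arccos(1 − 2y/D) = 2.422 rad. Then A = (D²/8)(θ − sin θ) = 0.7138 m² and P = Dθ/2 = 2.18 m. Hydraulic radius R = A/P = 0.7138/2.18 = 0.3275 m. Q_B = (1/0.025)·0.7138·0.3275^(2/3)·√0.00045 = 0.2878 m³/s.
The larger discharge is 1.561 m³/s and the smaller is 0.2878 m³/s; the ratio is 5.43.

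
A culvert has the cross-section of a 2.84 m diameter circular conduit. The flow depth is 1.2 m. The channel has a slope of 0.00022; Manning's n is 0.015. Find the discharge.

Q = 1.86 m³/s

For a circular section of diameter D = 2.84 m at depth y = 1.2 m, the central angle is θ = 2 arccos(1 − 2y/D) = 2.83 rad. Then A = (D²/8)(θ − sin θ) = 2.545 m² and P = Dθ/2 = 4.019 m.
Hydraulic radius R = A/P = 2.545/4.019 = 0.6332 m.
Manning's equation: Q = (1/n) A R^(2/3) S^(1/2) = (1/0.015) × 2.545 × 0.6332^(2/3) × 0.00022^(1/2) = 1.86 m³/s.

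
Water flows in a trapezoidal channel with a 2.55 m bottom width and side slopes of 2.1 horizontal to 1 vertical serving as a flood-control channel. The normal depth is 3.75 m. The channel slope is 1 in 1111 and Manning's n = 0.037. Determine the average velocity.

With bottom width b = 2.55 m and side slope z = 2.1: A = (b + zy)y = (2.55 + 2.1×3.75)×3.75 = 39.09 m²; P = b + 2y√(1+z²) = 2.55 + 2×3.75×2.326 = 19.99 m.
Hydraulic radius R = A/P = 39.09/19.99 = 1.955 m.
From Manning's equation, V = (1/n) R^(2/3) S^(1/2) = (1/0.037) × 1.955^(2/3) × 0.0009001^(1/2) = 1.27 m/s.

V = 1.27 m/s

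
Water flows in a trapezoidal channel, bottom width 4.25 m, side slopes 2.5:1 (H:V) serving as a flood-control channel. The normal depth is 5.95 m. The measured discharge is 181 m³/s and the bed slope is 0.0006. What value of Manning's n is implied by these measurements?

With bottom width b = 4.25 m and side slope z = 2.5: A = (b + zy)y = (4.25 + 2.5×5.95)×5.95 = 113.8 m²; P = b + 2y√(1+z²) = 4.25 + 2×5.95×2.693 = 36.29 m.
Hydraulic radius R = A/P = 113.8/36.29 = 3.136 m.
Rearranging Manning's equation: n = (1/Q) A R^(2/3) S^(1/2) = (1/181) × 113.8 × 3.136^(2/3) × √0.0006 = 0.033.

n = 0.033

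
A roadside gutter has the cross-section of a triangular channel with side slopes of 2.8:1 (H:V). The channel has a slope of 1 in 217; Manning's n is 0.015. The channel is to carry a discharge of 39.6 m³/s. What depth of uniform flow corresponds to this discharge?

y_n = 1.85 m

Manning's equation rearranged: A R^(2/3) = nQ / (1·√S) = 0.015 × 39.6 / (√0.004608) = 8.75.
Try y = 1.65 m: A R^(2/3) = 6.442 — low.
Try y = 2.24 m: A R^(2/3) = 14.56 — high.
Try y = 1.85 m: A R^(2/3) = 8.741 — close enough.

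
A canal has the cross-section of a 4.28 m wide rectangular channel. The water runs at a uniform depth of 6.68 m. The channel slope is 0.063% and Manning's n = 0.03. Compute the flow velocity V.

V = 1.15 m/s

Flow area A = b·y = 4.28 × 6.68 = 28.59 m². Wetted perimeter P = b + 2y = 4.28 + 2×6.68 = 17.64 m.
Hydraulic radius R = A/P = 28.59/17.64 = 1.621 m.
From Manning's equation, V = (1/n) R^(2/3) S^(1/2) = (1/0.03) × 1.621^(2/3) × 0.00063^(1/2) = 1.15 m/s.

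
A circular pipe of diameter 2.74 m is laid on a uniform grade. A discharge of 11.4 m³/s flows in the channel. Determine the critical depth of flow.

At critical depth, Q² T / (g A³) = 1, i.e. A³/T = Q²/g = 11.4²/9.81 = 13.25.
Trying y = 1.05 m: A³/T = 3.375 — too small.
Trying y = 1.91 m: A³/T = 33.56 — too large.
Trying y = 1.5 m: A³/T = 13.22 — matches.

y_c = 1.5 m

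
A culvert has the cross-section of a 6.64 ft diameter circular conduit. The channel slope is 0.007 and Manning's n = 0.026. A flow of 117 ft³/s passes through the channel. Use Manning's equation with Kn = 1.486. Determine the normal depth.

Manning's equation rearranged: A R^(2/3) = nQ / (1.486·√S) = 0.026 × 117 / (1.486 × √0.007) = 24.47.
Trying y = 2.89 ft: A R^(2/3) = 19.06 — low.
Trying y = 3.74 ft: A R^(2/3) = 29.54 — high.
Trying y = 3.34 ft: A R^(2/3) = 24.52 — close enough.

y_n = 3.34 ft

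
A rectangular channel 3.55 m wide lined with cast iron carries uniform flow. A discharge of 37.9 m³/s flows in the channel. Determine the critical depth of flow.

y_c = 2.26 m

For a rectangular channel, critical depth y_c = (q²/g)^(1/3) where q = Q/b = 37.9/3.55 = 10.68 m²/s.
So y_c = (10.68²/9.81)^(1/3) = 2.26 m.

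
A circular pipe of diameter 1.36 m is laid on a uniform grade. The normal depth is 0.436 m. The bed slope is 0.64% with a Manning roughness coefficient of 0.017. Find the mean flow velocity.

V = 1.84 m/s

For a circular section of diameter D = 1.36 m at depth y = 0.436 m, the central angle is θ = 2 arccos(1 − 2y/D) = 2.408 rad. Then A = (D²/8)(θ − sin θ) = 0.4018 m² and P = Dθ/2 = 1.637 m.
Hydraulic radius R = A/P = 0.4018/1.637 = 0.2454 m.
From Manning's equation, V = (1/n) R^(2/3) S^(1/2) = (1/0.017) × 0.2454^(2/3) × 0.0064^(1/2) = 1.84 m/s.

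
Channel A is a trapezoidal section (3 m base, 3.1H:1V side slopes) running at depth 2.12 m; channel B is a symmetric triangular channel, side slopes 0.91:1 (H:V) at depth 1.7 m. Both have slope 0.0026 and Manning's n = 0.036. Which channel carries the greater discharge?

channel A

Channel A: With bottom width b = 3 m and side slope z = 3.1: A = (b + zy)y = (3 + 3.1×2.12)×2.12 = 20.29 m²; P = b + 2y√(1+z²) = 3 + 2×2.12×3.257 = 16.81 m. Hydraulic radius R = A/P = 20.29/16.81 = 1.207 m. Q_A = (1/0.036)·20.29·1.207^(2/3)·√0.0026 = 32.59 m³/s.
Channel B: For a triangular section with side slope z = 0.91: A = zy² = 0.91×1.7² = 2.63 m²; P = 2y√(1+z²) = 2×1.7×1.352 = 4.597 m. Hydraulic radius R = A/P = 2.63/4.597 = 0.5721 m. Q_B = (1/0.036)·2.63·0.5721^(2/3)·√0.0026 = 2.567 m³/s.
Q_A = 32.59 m³/s vs Q_B = 2.567 m³/s, so channel A carries more.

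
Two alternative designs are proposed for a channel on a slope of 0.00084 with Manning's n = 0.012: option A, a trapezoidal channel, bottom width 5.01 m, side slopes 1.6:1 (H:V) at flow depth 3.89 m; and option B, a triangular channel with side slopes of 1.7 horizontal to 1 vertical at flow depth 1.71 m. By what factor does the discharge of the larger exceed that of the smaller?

Channel A: With bottom width b = 5.01 m and side slope z = 1.6: A = (b + zy)y = (5.01 + 1.6×3.89)×3.89 = 43.7 m²; P = b + 2y√(1+z²) = 5.01 + 2×3.89×1.887 = 19.69 m. Hydraulic radius R = A/P = 43.7/19.69 = 2.219 m. Q_A = (1/0.012)·43.7·2.219^(2/3)·√0.00084 = 179.6 m³/s.
Channel B: For a triangular section with side slope z = 1.7: A = zy² = 1.7×1.71² = 4.971 m²; P = 2y√(1+z²) = 2×1.71×1.972 = 6.745 m. Hydraulic radius R = A/P = 4.971/6.745 = 0.737 m. Q_B = (1/0.012)·4.971·0.737^(2/3)·√0.00084 = 9.795 m³/s.
The larger discharge is 179.6 m³/s and the smaller is 9.795 m³/s; the ratio is 18.3.

18.3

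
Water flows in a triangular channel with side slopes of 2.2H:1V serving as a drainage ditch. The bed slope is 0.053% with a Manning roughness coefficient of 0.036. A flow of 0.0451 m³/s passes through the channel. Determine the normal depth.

y_n = 0.335 m

Manning's equation rearranged: A R^(2/3) = nQ / (1·√S) = 0.036 × 0.0451 / (√0.00053) = 0.07052.
Try y = 0.377 m: A R^(2/3) = 0.09656 — over.
Try y = 0.273 m: A R^(2/3) = 0.04083 — short.
Try y = 0.335 m: A R^(2/3) = 0.07047 — close enough.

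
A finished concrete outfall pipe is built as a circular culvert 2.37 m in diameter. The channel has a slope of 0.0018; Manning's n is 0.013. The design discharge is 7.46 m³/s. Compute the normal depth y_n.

Manning's equation rearranged: A R^(2/3) = nQ / (1·√S) = 0.013 × 7.46 / (√0.0018) = 2.286.
At y = 1.09 m: A R^(2/3) = 1.347 — low.
At y = 1.74 m: A R^(2/3) = 2.767 — high.
At y = 1.51 m: A R^(2/3) = 2.287 — matches.

y_n = 1.51 m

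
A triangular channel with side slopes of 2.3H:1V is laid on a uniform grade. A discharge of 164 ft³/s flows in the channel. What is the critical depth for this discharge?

y_c = 3.16 ft

At critical depth, Q² T / (g A³) = 1, i.e. A³/T = Q²/g = 164²/32.2 = 835.3.
Try y = 2.46 ft: A³/T = 238.3 — too small.
Try y = 3.57 ft: A³/T = 1534 — too large.
Try y = 3.16 ft: A³/T = 833.4 — matches.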